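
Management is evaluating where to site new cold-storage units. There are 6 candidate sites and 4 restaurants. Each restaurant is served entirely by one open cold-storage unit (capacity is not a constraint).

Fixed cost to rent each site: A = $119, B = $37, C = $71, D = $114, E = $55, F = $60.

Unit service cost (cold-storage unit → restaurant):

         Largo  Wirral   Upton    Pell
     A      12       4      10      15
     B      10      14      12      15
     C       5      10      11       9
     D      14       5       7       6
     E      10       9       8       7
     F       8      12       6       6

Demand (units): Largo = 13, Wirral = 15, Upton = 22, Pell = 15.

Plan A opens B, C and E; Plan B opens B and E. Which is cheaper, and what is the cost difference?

Plan B is cheaper by 6.

Plan A: {B, C, E}: Largo→C 5·13=65, Wirral→E 9·15=135, Upton→E 8·22=176, Pell→E 7·15=105. Service 481; fixed 163; total 644.
Plan B: {B, E}: Largo→B 10·13=130, Wirral→E 9·15=135, Upton→E 8·22=176, Pell→E 7·15=105. Service 546; fixed 92; total 638.
Difference: |644 − 638| = 6.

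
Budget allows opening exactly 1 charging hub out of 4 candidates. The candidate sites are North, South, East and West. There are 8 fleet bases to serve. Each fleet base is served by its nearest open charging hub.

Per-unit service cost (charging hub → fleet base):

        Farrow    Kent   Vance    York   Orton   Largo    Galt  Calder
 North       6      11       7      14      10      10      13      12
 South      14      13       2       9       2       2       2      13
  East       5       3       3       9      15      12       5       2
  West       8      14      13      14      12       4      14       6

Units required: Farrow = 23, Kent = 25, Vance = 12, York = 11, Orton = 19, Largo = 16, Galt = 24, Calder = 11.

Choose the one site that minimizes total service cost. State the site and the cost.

Choose East only; total service cost 944.

With exactly 1 open, each fleet base uses its cheapest among the chosen.
{East}: Farrow→East 5·23=115, Kent→East 3·25=75, Vance→East 3·12=36, York→East 9·11=99, Orton→East 15·19=285, Largo→East 12·16=192, Galt→East 5·24=120, Calder→East 2·11=22. Service cost 944.
{South}: service cost 1031
{North}: service cost 1445
Among all 4 size-1 choices, {East} is lowest.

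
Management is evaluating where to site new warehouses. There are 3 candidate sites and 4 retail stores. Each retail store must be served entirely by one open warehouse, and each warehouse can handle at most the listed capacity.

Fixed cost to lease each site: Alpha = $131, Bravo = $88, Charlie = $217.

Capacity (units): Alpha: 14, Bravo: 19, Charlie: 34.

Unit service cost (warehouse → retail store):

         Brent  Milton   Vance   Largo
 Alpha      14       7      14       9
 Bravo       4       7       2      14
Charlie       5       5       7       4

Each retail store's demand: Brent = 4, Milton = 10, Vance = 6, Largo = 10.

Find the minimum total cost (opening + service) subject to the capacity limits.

Open {Charlie}: Brent→Charlie 5·4=20, Milton→Charlie 5·10=50, Vance→Charlie 7·6=42, Largo→Charlie 4·10=40.
Loads: Charlie carries 30/34. Service 152; fixed 217; total 369.
Next best feasible plan costs 423.

Minimum total cost: 369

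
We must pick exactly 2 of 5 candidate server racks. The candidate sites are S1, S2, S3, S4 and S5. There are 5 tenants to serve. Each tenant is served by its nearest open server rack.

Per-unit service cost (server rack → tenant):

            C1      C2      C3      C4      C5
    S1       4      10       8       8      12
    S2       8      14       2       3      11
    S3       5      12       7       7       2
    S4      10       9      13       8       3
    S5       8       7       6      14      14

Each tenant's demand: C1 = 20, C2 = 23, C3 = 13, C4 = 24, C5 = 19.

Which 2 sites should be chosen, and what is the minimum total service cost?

With exactly 2 open, each tenant uses its cheapest among the chosen.
{S2, S3}: C1→S3 5·20=100, C2→S3 12·23=276, C3→S2 2·13=26, C4→S2 3·24=72, C5→S3 2·19=38. Service cost 512.
{S2, S4}: service cost 522
{S3, S5}: service cost 545
Among all 10 size-2 choices, {S2, S3} is lowest.

Choose S2 and S3; total service cost 512.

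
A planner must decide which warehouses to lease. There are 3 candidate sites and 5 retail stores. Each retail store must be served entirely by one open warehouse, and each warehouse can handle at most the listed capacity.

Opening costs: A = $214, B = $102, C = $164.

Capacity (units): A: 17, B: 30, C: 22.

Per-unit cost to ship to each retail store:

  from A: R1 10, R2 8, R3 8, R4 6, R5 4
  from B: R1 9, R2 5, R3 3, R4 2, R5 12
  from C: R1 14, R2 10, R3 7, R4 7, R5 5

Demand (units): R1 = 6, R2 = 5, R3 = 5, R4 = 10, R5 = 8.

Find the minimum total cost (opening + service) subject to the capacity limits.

Open {B, C}: R1→B 9·6=54, R2→B 5·5=25, R3→B 3·5=15, R4→B 2·10=20, R5→C 5·8=40.
Loads: B carries 26/30, C carries 8/22. Service 154; fixed 266; total 420.
Next best feasible plan costs 440.

Minimum total cost: 420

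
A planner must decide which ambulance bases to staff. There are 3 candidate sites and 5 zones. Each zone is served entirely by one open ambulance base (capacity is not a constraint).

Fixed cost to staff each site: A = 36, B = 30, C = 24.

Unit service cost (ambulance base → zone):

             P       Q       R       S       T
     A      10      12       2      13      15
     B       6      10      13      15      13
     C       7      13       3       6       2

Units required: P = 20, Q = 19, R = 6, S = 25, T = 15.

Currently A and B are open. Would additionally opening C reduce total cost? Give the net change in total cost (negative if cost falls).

Yes — net change −316 (cost falls by 316).

Current service cost with {A, B}: 842.
Adding C: each zone re-picks its cheapest; new service cost 502, saving 340.
Extra fixed cost: 24. Net change = 24 − 340 = -316.
(Totals: 908 → 592.)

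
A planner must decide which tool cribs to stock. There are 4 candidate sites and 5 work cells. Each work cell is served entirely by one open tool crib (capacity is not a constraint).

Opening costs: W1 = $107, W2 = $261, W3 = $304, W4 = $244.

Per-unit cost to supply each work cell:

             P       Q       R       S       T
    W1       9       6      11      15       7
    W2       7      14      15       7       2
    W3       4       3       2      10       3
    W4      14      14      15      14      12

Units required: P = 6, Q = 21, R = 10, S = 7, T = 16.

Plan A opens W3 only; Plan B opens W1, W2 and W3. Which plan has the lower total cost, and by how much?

Plan A is cheaper by 331.

Plan A: {W3}: P→W3 4·6=24, Q→W3 3·21=63, R→W3 2·10=20, S→W3 10·7=70, T→W3 3·16=48. Service 225; fixed 304; total 529.
Plan B: {W1, W2, W3}: P→W3 4·6=24, Q→W3 3·21=63, R→W3 2·10=20, S→W2 7·7=49, T→W2 2·16=32. Service 188; fixed 672; total 860.
Difference: |529 − 860| = 331.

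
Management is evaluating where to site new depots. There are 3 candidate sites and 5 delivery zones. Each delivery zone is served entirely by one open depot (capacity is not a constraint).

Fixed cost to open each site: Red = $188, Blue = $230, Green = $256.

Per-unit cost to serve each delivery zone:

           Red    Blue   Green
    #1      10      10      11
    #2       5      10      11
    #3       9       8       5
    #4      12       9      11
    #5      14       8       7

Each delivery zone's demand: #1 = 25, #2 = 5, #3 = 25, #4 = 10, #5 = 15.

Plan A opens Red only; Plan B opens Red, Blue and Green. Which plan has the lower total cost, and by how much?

Plan A: {Red}: #1→Red 10·25=250, #2→Red 5·5=25, #3→Red 9·25=225, #4→Red 12·10=120, #5→Red 14·15=210. Service 830; fixed 188; total 1018.
Plan B: {Red, Blue, Green}: #1→Red 10·25=250, #2→Red 5·5=25, #3→Green 5·25=125, #4→Blue 9·10=90, #5→Green 7·15=105. Service 595; fixed 674; total 1269.
Difference: |1018 − 1269| = 251.

Plan A is cheaper by 251.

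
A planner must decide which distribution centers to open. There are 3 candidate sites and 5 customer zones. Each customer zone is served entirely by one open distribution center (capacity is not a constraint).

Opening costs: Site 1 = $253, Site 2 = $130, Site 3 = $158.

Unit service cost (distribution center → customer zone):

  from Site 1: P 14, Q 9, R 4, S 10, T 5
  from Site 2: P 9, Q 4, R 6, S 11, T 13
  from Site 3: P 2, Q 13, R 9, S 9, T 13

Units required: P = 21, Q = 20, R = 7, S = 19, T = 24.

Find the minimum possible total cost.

Minimum total cost: 935

For any fixed open set, each customer zone goes to its cheapest open site; total = fixed + service.
{Site 2, Site 3}: P→Site 3 2·21=42, Q→Site 2 4·20=80, R→Site 2 6·7=42, S→Site 3 9·19=171, T→Site 2 13·24=312. Service 647; fixed 288; total 935.
{Site 1, Site 3}: service 541 + fixed 411 = 952
{Site 2}: P→Site 2 9·21=189, Q→Site 2 4·20=80, R→Site 2 6·7=42, S→Site 2 11·19=209, T→Site 2 13·24=312. Service 832; fixed 130; total 962.
{Site 1, Site 2, Site 3}: service 441 + fixed 541 = 982
No other subset beats 935.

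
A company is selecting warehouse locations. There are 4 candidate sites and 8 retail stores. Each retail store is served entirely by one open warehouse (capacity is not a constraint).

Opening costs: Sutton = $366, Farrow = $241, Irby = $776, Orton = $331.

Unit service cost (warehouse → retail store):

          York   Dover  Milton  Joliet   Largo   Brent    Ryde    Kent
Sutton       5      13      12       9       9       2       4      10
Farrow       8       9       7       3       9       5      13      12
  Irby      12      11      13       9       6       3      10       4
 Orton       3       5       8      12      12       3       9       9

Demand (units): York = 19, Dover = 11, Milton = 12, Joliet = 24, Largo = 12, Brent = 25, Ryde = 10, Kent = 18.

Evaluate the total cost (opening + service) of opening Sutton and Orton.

Total cost: 1481

Each retail store is assigned to its cheapest site among the open ones.
{Sutton, Orton}: York→Orton 3·19=57, Dover→Orton 5·11=55, Milton→Orton 8·12=96, Joliet→Sutton 9·24=216, Largo→Sutton 9·12=108, Brent→Sutton 2·25=50, Ryde→Sutton 4·10=40, Kent→Orton 9·18=162. Service 784; fixed 697; total 1481.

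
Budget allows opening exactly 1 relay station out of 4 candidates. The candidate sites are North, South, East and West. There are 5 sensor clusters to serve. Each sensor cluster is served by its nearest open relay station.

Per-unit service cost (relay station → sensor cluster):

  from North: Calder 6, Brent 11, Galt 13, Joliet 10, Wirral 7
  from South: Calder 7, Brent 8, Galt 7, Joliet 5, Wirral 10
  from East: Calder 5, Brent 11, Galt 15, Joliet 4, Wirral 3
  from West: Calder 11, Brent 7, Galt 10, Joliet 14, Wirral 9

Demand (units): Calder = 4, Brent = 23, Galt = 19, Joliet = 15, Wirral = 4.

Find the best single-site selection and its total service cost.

Choose South only; total service cost 460.

With exactly 1 open, each sensor cluster uses its cheapest among the chosen.
{South}: Calder→South 7·4=28, Brent→South 8·23=184, Galt→South 7·19=133, Joliet→South 5·15=75, Wirral→South 10·4=40. Service cost 460.
{East}: service cost 630
{West}: service cost 641
Among all 4 size-1 choices, {South} is lowest.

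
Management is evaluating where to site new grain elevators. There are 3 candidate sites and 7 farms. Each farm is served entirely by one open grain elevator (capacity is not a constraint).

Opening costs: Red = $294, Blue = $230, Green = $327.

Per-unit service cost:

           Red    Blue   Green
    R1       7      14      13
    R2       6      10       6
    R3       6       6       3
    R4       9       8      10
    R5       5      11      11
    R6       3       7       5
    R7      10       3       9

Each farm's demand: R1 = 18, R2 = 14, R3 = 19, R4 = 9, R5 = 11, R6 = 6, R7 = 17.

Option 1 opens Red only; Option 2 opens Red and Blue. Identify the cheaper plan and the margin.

Option 1 is cheaper by 102.

Option 1: {Red}: R1→Red 7·18=126, R2→Red 6·14=84, R3→Red 6·19=114, R4→Red 9·9=81, R5→Red 5·11=55, R6→Red 3·6=18, R7→Red 10·17=170. Service 648; fixed 294; total 942.
Option 2: {Red, Blue}: R1→Red 7·18=126, R2→Red 6·14=84, R3→Red 6·19=114, R4→Blue 8·9=72, R5→Red 5·11=55, R6→Red 3·6=18, R7→Blue 3·17=51. Service 520; fixed 524; total 1044.
Difference: |942 − 1044| = 102.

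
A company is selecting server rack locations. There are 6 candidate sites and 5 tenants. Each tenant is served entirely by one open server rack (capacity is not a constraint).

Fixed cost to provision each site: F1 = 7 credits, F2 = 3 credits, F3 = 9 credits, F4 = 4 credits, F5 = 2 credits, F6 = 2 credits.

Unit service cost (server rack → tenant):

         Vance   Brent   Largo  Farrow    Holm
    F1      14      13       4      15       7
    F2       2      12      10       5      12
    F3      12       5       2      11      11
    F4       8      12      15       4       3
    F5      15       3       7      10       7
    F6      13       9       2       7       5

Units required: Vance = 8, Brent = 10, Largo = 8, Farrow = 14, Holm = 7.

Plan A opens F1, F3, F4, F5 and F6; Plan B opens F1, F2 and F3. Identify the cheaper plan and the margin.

Plan A is cheaper by 9.

Plan A: {F1, F3, F4, F5, F6}: Vance→F4 8·8=64, Brent→F5 3·10=30, Largo→F3 2·8=16, Farrow→F4 4·14=56, Holm→F4 3·7=21. Service 187; fixed 24; total 211.
Plan B: {F1, F2, F3}: Vance→F2 2·8=16, Brent→F3 5·10=50, Largo→F3 2·8=16, Farrow→F2 5·14=70, Holm→F1 7·7=49. Service 201; fixed 19; total 220.
Difference: |211 − 220| = 9.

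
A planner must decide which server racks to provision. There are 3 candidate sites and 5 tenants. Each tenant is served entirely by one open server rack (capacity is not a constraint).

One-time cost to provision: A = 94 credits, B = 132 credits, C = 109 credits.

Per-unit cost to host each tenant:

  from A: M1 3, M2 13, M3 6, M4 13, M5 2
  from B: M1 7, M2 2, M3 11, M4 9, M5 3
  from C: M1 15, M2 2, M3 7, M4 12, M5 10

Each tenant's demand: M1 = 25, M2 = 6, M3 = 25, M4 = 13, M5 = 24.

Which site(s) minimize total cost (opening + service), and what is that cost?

For any fixed open set, each tenant goes to its cheapest open site; total = fixed + service.
{A}: M1→A 3·25=75, M2→A 13·6=78, M3→A 6·25=150, M4→A 13·13=169, M5→A 2·24=48. Service 520; fixed 94; total 614.
{A, B}: M1→A 3·25=75, M2→B 2·6=12, M3→A 6·25=150, M4→B 9·13=117, M5→A 2·24=48. Service 402; fixed 226; total 628.
{A, C}: M1→A 3·25=75, M2→C 2·6=12, M3→A 6·25=150, M4→C 12·13=156, M5→A 2·24=48. Service 441; fixed 203; total 644.
{A, B, C}: M1→A 3·25=75, M2→B 2·6=12, M3→A 6·25=150, M4→B 9·13=117, M5→A 2·24=48. Service 402; fixed 335; total 737.
No other subset beats 614.

Open A only; minimum total cost 614.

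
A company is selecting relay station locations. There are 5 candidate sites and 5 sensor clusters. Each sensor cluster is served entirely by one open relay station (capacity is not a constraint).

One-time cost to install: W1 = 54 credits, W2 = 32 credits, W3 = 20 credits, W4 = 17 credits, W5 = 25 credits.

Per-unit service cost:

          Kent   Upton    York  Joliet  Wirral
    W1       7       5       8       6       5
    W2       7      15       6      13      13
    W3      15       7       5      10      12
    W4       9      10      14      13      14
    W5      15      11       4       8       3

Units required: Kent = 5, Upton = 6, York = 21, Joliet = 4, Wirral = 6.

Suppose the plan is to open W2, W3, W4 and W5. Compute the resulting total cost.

Total cost: 305

Each sensor cluster is assigned to its cheapest site among the open ones.
{W2, W3, W4, W5}: Kent→W2 7·5=35, Upton→W3 7·6=42, York→W5 4·21=84, Joliet→W5 8·4=32, Wirral→W5 3·6=18. Service 211; fixed 94; total 305.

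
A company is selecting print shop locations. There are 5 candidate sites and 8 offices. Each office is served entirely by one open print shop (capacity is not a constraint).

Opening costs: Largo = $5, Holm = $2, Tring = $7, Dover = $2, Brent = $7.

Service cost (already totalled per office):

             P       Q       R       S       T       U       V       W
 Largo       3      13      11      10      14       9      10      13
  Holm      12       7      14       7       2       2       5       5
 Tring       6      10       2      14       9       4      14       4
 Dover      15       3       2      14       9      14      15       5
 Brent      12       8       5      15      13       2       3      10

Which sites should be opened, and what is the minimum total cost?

For any fixed open set, each office goes to its cheapest open site; total = fixed + service.
{Largo, Holm, Dover}: P→Largo 3, Q→Dover 3, R→Dover 2, S→Holm 7, T→Holm 2, U→Holm 2, V→Holm 5, W→Holm 5. Service 29; fixed 9; total 38.
{Holm, Tring, Dover}: P→Tring 6, Q→Dover 3, R→Tring 2, S→Holm 7, T→Holm 2, U→Holm 2, V→Holm 5, W→Tring 4. Service 31; fixed 11; total 42.
{Holm, Dover}: service 38 + fixed 4 = 42
{Largo, Holm, Tring, Dover, Brent}: P→Largo 3, Q→Dover 3, R→Tring 2, S→Holm 7, T→Holm 2, U→Holm 2, V→Brent 3, W→Tring 4. Service 26; fixed 23; total 49.
No other subset beats 38.

Open Largo, Holm and Dover; minimum total cost 38.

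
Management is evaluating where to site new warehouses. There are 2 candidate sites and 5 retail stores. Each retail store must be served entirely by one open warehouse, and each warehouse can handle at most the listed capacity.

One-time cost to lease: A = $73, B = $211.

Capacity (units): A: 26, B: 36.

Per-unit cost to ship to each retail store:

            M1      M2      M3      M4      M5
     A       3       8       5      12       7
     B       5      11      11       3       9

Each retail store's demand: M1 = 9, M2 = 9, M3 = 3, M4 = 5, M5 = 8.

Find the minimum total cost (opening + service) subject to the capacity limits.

Open {B}: M1→B 5·9=45, M2→B 11·9=99, M3→B 11·3=33, M4→B 3·5=15, M5→B 9·8=72.
Loads: B carries 34/36. Service 264; fixed 211; total 475.
Next best feasible plan costs 485.

Minimum total cost: 475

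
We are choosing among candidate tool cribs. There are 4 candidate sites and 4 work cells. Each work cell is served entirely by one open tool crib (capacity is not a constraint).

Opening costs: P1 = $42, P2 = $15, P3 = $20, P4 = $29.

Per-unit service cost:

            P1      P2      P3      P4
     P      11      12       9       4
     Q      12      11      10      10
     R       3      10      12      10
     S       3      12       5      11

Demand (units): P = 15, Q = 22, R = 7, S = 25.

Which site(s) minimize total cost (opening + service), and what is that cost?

Open P1 and P4; minimum total cost 447.

For any fixed open set, each work cell goes to its cheapest open site; total = fixed + service.
{P1, P4}: P→P4 4·15=60, Q→P4 10·22=220, R→P1 3·7=21, S→P1 3·25=75. Service 376; fixed 71; total 447.
{P1, P2, P4}: service 376 + fixed 86 = 462
{P1, P3, P4}: P→P4 4·15=60, Q→P3 10·22=220, R→P1 3·7=21, S→P1 3·25=75. Service 376; fixed 91; total 467.
{P1, P2, P3, P4}: P→P4 4·15=60, Q→P3 10·22=220, R→P1 3·7=21, S→P1 3·25=75. Service 376; fixed 106; total 482.
(All 15 nonempty subsets were checked; P1 and P4 is lowest.)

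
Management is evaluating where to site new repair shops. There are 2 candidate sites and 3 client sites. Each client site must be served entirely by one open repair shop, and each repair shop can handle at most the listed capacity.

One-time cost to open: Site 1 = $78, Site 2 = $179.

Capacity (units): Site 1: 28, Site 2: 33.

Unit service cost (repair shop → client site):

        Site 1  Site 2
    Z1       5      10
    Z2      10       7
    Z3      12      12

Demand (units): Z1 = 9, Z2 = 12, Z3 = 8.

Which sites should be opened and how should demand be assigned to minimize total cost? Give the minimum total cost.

Open {Site 2}: Z1→Site 2 10·9=90, Z2→Site 2 7·12=84, Z3→Site 2 12·8=96.
Loads: Site 2 carries 29/33. Service 270; fixed 179; total 449.
Next best feasible plan costs 482.

Minimum total cost: 449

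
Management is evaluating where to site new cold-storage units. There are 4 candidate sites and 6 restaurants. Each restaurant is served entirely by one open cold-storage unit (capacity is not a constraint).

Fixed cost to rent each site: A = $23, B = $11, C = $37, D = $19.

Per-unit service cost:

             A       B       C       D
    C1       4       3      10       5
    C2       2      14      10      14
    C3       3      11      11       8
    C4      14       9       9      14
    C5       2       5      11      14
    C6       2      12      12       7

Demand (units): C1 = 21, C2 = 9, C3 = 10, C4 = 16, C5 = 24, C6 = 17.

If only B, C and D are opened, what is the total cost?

Each restaurant is assigned to its cheapest site among the open ones.
{B, C, D}: C1→B 3·21=63, C2→C 10·9=90, C3→D 8·10=80, C4→B 9·16=144, C5→B 5·24=120, C6→D 7·17=119. Service 616; fixed 67; total 683.

Total cost: 683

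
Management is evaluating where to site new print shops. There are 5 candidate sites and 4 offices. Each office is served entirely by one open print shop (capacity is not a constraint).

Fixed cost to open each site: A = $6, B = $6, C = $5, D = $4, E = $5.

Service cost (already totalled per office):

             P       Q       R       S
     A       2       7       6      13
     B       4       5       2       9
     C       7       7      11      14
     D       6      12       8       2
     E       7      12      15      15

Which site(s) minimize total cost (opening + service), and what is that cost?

For any fixed open set, each office goes to its cheapest open site; total = fixed + service.
{B, D}: P→B 4, Q→B 5, R→B 2, S→D 2. Service 13; fixed 10; total 23.
{B}: P→B 4, Q→B 5, R→B 2, S→B 9. Service 20; fixed 6; total 26.
{A, B, D}: P→A 2, Q→B 5, R→B 2, S→D 2. Service 11; fixed 16; total 27.
{A, B, C, D, E}: P→A 2, Q→B 5, R→B 2, S→D 2. Service 11; fixed 26; total 37.
No other subset beats 23.

Open B and D; minimum total cost 23.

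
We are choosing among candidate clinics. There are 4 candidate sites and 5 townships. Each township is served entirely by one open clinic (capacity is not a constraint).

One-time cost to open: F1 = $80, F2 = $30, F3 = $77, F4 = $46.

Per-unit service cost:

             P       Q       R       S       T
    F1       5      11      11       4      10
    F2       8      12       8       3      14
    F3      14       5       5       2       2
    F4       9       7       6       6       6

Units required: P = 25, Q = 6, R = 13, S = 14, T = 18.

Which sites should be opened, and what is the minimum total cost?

For any fixed open set, each township goes to its cheapest open site; total = fixed + service.
{F1, F3}: P→F1 5·25=125, Q→F3 5·6=30, R→F3 5·13=65, S→F3 2·14=28, T→F3 2·18=36. Service 284; fixed 157; total 441.
{F2, F3}: P→F2 8·25=200, Q→F3 5·6=30, R→F3 5·13=65, S→F3 2·14=28, T→F3 2·18=36. Service 359; fixed 107; total 466.
{F1, F2, F3}: P→F1 5·25=125, Q→F3 5·6=30, R→F3 5·13=65, S→F3 2·14=28, T→F3 2·18=36. Service 284; fixed 187; total 471.
{F1, F2, F3, F4}: P→F1 5·25=125, Q→F3 5·6=30, R→F3 5·13=65, S→F3 2·14=28, T→F3 2·18=36. Service 284; fixed 233; total 517.
(All 15 nonempty subsets were checked; F1 and F3 is lowest.)

Open F1 and F3; minimum total cost 441.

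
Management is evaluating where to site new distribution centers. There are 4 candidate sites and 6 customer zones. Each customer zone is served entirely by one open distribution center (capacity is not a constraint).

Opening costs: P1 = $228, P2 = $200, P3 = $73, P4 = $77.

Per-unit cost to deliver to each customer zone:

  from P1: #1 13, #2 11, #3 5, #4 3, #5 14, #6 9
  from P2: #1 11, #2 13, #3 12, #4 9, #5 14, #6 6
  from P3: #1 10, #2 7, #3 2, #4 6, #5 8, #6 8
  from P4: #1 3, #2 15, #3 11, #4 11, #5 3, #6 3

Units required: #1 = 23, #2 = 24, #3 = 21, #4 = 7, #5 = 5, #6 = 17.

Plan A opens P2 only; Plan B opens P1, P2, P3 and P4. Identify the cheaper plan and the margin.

Plan B is cheaper by 308.

Plan A: {P2}: #1→P2 11·23=253, #2→P2 13·24=312, #3→P2 12·21=252, #4→P2 9·7=63, #5→P2 14·5=70, #6→P2 6·17=102. Service 1052; fixed 200; total 1252.
Plan B: {P1, P2, P3, P4}: #1→P4 3·23=69, #2→P3 7·24=168, #3→P3 2·21=42, #4→P1 3·7=21, #5→P4 3·5=15, #6→P4 3·17=51. Service 366; fixed 578; total 944.
Difference: |1252 − 944| = 308.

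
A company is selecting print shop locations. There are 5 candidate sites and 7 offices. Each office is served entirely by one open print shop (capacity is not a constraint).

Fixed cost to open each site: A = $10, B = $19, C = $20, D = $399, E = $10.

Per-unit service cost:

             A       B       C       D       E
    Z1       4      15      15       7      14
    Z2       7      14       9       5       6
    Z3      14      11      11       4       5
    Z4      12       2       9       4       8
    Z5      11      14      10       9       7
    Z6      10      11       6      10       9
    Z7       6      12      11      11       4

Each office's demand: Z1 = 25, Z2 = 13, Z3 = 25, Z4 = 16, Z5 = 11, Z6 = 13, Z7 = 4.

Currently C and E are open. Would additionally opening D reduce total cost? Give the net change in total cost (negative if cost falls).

Current service cost with {C, E}: 852.
Adding D: each office re-picks its cheapest; new service cost 575, saving 277.
Extra fixed cost: 399. Net change = 399 − 277 = 122.
(Totals: 882 → 1004.)

No — net change +122 (cost rises by 122).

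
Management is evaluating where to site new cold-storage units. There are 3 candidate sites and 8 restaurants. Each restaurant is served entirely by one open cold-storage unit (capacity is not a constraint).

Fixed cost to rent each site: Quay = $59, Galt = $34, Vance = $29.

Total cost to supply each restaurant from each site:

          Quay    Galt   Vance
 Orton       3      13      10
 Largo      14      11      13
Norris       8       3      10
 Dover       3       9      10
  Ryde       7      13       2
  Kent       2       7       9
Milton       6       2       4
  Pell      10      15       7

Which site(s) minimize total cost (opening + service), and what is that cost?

For any fixed open set, each restaurant goes to its cheapest open site; total = fixed + service.
{Vance}: Orton→Vance 10, Largo→Vance 13, Norris→Vance 10, Dover→Vance 10, Ryde→Vance 2, Kent→Vance 9, Milton→Vance 4, Pell→Vance 7. Service 65; fixed 29; total 94.
{Galt}: Orton→Galt 13, Largo→Galt 11, Norris→Galt 3, Dover→Galt 9, Ryde→Galt 13, Kent→Galt 7, Milton→Galt 2, Pell→Galt 15. Service 73; fixed 34; total 107.
{Quay}: service 53 + fixed 59 = 112
{Quay, Galt, Vance}: Orton→Quay 3, Largo→Galt 11, Norris→Galt 3, Dover→Quay 3, Ryde→Vance 2, Kent→Quay 2, Milton→Galt 2, Pell→Vance 7. Service 33; fixed 122; total 155.
No other subset beats 94.

Open Vance only; minimum total cost 94.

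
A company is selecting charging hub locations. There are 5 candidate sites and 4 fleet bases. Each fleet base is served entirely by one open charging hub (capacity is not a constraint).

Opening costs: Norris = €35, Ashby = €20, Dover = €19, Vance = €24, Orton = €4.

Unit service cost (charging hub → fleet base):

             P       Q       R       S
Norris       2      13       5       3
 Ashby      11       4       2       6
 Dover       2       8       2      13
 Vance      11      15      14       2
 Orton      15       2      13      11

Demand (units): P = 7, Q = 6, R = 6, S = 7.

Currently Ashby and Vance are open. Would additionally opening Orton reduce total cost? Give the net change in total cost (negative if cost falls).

Current service cost with {Ashby, Vance}: 127.
Adding Orton: each fleet base re-picks its cheapest; new service cost 115, saving 12.
Extra fixed cost: 4. Net change = 4 − 12 = -8.
(Totals: 171 → 163.)

Yes — net change −8 (cost falls by 8).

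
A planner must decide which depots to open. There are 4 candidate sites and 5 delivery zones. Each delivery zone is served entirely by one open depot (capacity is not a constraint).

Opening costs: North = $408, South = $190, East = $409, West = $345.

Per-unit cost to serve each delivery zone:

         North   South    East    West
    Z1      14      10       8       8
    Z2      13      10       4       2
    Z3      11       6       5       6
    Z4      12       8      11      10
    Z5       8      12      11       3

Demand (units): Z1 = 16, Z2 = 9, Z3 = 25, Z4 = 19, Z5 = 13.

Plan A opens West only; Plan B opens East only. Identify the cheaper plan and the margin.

Plan A: {West}: Z1→West 8·16=128, Z2→West 2·9=18, Z3→West 6·25=150, Z4→West 10·19=190, Z5→West 3·13=39. Service 525; fixed 345; total 870.
Plan B: {East}: Z1→East 8·16=128, Z2→East 4·9=36, Z3→East 5·25=125, Z4→East 11·19=209, Z5→East 11·13=143. Service 641; fixed 409; total 1050.
Difference: |870 − 1050| = 180.

Plan A is cheaper by 180.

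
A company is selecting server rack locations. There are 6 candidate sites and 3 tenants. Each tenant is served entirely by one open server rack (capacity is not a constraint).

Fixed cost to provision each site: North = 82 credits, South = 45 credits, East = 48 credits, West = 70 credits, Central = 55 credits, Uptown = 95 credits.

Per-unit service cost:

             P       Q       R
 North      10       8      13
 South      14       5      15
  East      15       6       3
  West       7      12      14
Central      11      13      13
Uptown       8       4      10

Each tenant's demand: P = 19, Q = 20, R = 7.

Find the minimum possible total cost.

Minimum total cost: 392

For any fixed open set, each tenant goes to its cheapest open site; total = fixed + service.
{East, West}: P→West 7·19=133, Q→East 6·20=120, R→East 3·7=21. Service 274; fixed 118; total 392.
{East, Uptown}: P→Uptown 8·19=152, Q→Uptown 4·20=80, R→East 3·7=21. Service 253; fixed 143; total 396.
{Uptown}: service 302 + fixed 95 = 397
{North, South, East, West, Central, Uptown}: P→West 7·19=133, Q→Uptown 4·20=80, R→East 3·7=21. Service 234; fixed 395; total 629.
No other subset beats 392.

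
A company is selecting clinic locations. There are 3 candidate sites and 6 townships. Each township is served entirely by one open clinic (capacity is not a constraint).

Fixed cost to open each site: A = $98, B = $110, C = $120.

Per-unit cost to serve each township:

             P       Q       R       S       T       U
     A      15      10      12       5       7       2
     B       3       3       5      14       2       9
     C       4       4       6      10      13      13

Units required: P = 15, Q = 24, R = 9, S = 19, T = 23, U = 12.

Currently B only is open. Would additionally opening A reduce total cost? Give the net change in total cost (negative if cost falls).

Current service cost with {B}: 582.
Adding A: each township re-picks its cheapest; new service cost 327, saving 255.
Extra fixed cost: 98. Net change = 98 − 255 = -157.
(Totals: 692 → 535.)

Yes — net change −157 (cost falls by 157).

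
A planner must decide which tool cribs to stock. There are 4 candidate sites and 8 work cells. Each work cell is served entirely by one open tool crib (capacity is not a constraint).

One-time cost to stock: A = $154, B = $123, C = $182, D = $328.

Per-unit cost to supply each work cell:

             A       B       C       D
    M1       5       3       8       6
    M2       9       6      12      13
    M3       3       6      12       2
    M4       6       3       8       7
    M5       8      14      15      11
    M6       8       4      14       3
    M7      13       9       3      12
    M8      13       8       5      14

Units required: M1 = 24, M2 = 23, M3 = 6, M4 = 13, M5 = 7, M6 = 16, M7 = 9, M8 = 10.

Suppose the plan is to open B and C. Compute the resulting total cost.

Total cost: 829

Each work cell is assigned to its cheapest site among the open ones.
{B, C}: M1→B 3·24=72, M2→B 6·23=138, M3→B 6·6=36, M4→B 3·13=39, M5→B 14·7=98, M6→B 4·16=64, M7→C 3·9=27, M8→C 5·10=50. Service 524; fixed 305; total 829.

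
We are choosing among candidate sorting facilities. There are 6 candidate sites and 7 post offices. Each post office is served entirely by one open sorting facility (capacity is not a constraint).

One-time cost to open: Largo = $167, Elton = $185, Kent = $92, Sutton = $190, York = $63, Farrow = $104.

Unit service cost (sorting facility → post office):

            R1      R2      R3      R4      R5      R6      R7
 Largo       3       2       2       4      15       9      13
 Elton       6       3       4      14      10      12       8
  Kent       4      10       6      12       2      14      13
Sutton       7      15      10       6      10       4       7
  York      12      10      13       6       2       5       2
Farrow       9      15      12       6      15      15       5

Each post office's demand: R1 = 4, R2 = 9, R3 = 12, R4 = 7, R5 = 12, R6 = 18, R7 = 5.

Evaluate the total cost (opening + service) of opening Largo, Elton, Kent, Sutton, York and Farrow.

Total cost: 989

Each post office is assigned to its cheapest site among the open ones.
{Largo, Elton, Kent, Sutton, York, Farrow}: R1→Largo 3·4=12, R2→Largo 2·9=18, R3→Largo 2·12=24, R4→Largo 4·7=28, R5→Kent 2·12=24, R6→Sutton 4·18=72, R7→York 2·5=10. Service 188; fixed 801; total 989.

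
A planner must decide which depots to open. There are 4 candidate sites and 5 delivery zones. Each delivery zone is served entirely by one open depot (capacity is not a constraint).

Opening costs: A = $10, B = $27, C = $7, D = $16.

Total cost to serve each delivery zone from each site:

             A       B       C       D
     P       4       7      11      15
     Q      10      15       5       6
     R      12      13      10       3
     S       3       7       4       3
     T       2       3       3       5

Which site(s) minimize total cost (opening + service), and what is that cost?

For any fixed open set, each delivery zone goes to its cheapest open site; total = fixed + service.
{C}: P→C 11, Q→C 5, R→C 10, S→C 4, T→C 3. Service 33; fixed 7; total 40.
{A}: P→A 4, Q→A 10, R→A 12, S→A 3, T→A 2. Service 31; fixed 10; total 41.
{A, C}: P→A 4, Q→C 5, R→C 10, S→A 3, T→A 2. Service 24; fixed 17; total 41.
{A, B, C, D}: P→A 4, Q→C 5, R→D 3, S→A 3, T→A 2. Service 17; fixed 60; total 77.
No other subset beats 40.

Open C only; minimum total cost 40.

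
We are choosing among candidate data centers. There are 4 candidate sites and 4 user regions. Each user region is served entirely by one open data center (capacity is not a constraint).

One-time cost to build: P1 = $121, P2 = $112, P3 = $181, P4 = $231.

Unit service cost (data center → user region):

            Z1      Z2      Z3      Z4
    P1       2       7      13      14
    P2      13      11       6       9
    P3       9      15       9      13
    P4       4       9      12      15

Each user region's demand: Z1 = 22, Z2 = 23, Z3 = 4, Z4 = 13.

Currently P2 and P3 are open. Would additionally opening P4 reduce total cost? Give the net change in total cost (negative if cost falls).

Current service cost with {P2, P3}: 592.
Adding P4: each user region re-picks its cheapest; new service cost 436, saving 156.
Extra fixed cost: 231. Net change = 231 − 156 = 75.
(Totals: 885 → 960.)

No — net change +75 (cost rises by 75).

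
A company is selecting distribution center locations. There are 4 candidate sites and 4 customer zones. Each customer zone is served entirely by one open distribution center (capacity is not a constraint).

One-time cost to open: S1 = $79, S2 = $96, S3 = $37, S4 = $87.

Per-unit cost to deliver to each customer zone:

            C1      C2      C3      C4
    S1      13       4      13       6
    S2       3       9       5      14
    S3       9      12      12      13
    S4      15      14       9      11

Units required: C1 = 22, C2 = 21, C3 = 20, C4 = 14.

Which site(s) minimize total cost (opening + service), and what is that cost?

Open S1 and S2; minimum total cost 509.

For any fixed open set, each customer zone goes to its cheapest open site; total = fixed + service.
{S1, S2}: C1→S2 3·22=66, C2→S1 4·21=84, C3→S2 5·20=100, C4→S1 6·14=84. Service 334; fixed 175; total 509.
{S1, S2, S3}: service 334 + fixed 212 = 546
{S1, S2, S4}: service 334 + fixed 262 = 596
{S1, S2, S3, S4}: C1→S2 3·22=66, C2→S1 4·21=84, C3→S2 5·20=100, C4→S1 6·14=84. Service 334; fixed 299; total 633.
No other subset beats 509.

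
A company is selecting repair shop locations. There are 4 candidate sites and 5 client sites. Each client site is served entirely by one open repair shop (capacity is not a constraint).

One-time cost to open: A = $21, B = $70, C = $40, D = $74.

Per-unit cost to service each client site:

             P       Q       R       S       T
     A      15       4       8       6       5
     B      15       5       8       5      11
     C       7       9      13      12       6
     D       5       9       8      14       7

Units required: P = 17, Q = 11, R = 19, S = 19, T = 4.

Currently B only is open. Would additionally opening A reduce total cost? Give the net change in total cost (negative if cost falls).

Current service cost with {B}: 601.
Adding A: each client site re-picks its cheapest; new service cost 566, saving 35.
Extra fixed cost: 21. Net change = 21 − 35 = -14.
(Totals: 671 → 657.)

Yes — net change −14 (cost falls by 14).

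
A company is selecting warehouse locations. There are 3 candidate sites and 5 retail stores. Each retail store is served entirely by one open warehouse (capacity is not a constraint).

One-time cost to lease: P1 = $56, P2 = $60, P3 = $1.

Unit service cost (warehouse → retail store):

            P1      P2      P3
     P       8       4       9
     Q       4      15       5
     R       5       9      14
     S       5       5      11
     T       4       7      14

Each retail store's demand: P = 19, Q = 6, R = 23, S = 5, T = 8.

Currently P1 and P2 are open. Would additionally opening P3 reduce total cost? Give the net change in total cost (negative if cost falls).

Current service cost with {P1, P2}: 272.
Adding P3: each retail store re-picks its cheapest; new service cost 272, saving 0.
Extra fixed cost: 1. Net change = 1 − 0 = 1.
(Totals: 388 → 389.)

No — net change +1 (cost rises by 1).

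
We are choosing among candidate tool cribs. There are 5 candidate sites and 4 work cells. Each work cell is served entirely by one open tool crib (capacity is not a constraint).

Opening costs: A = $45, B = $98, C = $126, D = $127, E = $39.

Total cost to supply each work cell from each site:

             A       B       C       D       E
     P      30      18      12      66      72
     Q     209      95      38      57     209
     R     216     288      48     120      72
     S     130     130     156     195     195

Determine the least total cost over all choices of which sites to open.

For any fixed open set, each work cell goes to its cheapest open site; total = fixed + service.
{C}: P→C 12, Q→C 38, R→C 48, S→C 156. Service 254; fixed 126; total 380.
{A, C}: P→C 12, Q→C 38, R→C 48, S→A 130. Service 228; fixed 171; total 399.
{C, E}: service 254 + fixed 165 = 419
{A, B, C, D, E}: service 228 + fixed 435 = 663
No other subset beats 380.

Minimum total cost: 380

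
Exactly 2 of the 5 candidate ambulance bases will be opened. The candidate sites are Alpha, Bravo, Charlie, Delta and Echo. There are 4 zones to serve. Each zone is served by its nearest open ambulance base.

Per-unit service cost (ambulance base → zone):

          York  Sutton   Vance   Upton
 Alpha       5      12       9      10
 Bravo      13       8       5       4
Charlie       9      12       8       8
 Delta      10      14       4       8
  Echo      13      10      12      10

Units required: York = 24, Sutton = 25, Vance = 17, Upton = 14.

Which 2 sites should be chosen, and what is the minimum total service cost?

With exactly 2 open, each zone uses its cheapest among the chosen.
{Alpha, Bravo}: York→Alpha 5·24=120, Sutton→Bravo 8·25=200, Vance→Bravo 5·17=85, Upton→Bravo 4·14=56. Service cost 461.
{Bravo, Charlie}: service cost 557
{Bravo, Delta}: service cost 564
Among all 10 size-2 choices, {Alpha, Bravo} is lowest.

Choose Alpha and Bravo; total service cost 461.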